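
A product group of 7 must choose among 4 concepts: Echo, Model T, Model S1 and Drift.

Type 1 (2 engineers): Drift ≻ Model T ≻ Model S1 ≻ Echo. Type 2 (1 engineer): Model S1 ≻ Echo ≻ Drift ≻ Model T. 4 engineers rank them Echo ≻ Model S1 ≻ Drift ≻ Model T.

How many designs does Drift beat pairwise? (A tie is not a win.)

1

Drift against each rival (7 engineers):
Drift–Echo: Echo 5–2.
Drift vs Model T: Drift preferred on 2+1+4 = 7 ballots; Drift wins 7–0.
Drift vs Model S1: 2 to 5, Model S1.
Drift beats Model T; loses to Echo, Model S1 — 1 pairwise win.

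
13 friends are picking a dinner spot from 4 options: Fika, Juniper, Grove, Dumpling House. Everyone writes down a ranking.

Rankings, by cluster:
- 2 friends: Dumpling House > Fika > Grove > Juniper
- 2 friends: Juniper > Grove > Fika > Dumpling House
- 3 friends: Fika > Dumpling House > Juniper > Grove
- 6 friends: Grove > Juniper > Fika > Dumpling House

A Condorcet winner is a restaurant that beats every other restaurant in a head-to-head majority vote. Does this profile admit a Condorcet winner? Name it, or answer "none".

Check each pair by majority over 13 ballots:
Fika vs Juniper: Fika preferred on 2+3 = 5 ballots; Juniper wins 8–5.
Fika vs Grove: 2+3 = 5 for Fika, 8 for Grove — Grove by 8–5.
Fika vs Dumpling House: Fika wins 11–2.
Juniper vs Grove: 2+3 = 5 for Juniper, 8 for Grove — Grove by 8–5.
Juniper vs Dumpling House: 2+6 = 8 for Juniper, 5 for Dumpling House — Juniper by 8–5.
Grove vs Dumpling House: Grove is ranked higher on 2+6 = 8 ballots, Dumpling House on 5. Grove wins 8–5.
Grove defeats every rival head-to-head and is the Condorcet winner.

Grove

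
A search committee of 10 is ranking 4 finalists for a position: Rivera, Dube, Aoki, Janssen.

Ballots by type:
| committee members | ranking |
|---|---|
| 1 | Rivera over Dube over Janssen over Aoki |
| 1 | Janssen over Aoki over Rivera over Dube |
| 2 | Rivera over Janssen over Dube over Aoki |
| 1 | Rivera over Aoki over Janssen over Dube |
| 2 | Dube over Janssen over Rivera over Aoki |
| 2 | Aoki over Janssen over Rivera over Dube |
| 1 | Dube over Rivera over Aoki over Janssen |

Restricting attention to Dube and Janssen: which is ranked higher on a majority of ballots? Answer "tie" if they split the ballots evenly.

Ballots ranking Dube above Janssen: 1 + 2 + 1 = 4.
Ballots ranking Janssen above Dube: 10 − 4 = 6.
Janssen wins the head-to-head 6–4.

Janssen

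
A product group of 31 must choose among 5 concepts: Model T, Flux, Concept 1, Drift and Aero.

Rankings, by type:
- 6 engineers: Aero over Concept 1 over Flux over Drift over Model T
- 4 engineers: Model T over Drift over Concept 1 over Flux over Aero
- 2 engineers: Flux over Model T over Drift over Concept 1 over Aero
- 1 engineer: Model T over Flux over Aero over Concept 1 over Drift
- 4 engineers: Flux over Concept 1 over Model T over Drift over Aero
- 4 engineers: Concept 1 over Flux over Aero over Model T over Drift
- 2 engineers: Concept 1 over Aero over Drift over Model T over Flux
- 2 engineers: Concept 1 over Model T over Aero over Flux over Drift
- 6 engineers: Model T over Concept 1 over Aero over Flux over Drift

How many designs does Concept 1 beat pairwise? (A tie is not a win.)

Concept 1 against each rival (31 engineers):
Concept 1 vs Model T: Concept 1 is ranked higher on 6+4+4+2+2 = 18 ballots, Model T on 13. Concept 1 wins 18–13.
Concept 1–Flux: Concept 1 24–7.
Concept 1 vs Drift: 25 for Concept 1, 6 for Drift — Concept 1 by 25–6.
Concept 1–Aero: Concept 1 24–7.
Concept 1 beats Model T, Flux, Drift, Aero — 4 pairwise wins.

4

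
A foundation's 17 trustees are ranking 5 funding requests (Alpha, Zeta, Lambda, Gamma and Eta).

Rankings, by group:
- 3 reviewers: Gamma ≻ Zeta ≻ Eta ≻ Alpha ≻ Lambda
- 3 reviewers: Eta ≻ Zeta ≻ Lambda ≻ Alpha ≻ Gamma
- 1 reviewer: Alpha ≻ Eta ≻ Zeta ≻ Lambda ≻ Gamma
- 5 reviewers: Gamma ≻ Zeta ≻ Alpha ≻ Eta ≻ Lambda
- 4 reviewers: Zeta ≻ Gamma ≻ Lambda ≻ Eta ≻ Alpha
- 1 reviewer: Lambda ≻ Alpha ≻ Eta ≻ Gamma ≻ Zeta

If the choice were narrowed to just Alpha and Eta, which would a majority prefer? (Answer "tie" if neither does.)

Eta

Ballots ranking Alpha above Eta: 1 + 5 + 1 = 7.
Ballots ranking Eta above Alpha: 17 − 7 = 10.
Eta wins the head-to-head 10–7.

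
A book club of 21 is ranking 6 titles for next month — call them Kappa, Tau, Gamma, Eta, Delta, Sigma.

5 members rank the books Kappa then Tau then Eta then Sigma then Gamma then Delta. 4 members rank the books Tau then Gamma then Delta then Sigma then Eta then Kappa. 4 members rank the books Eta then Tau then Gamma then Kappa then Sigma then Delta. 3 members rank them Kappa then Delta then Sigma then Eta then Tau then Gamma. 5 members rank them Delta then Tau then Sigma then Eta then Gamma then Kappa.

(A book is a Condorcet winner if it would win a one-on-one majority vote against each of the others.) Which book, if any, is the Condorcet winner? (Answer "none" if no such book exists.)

Tau

Check each pair by majority over 21 ballots:
Kappa vs Tau: Tau, 13–8.
Kappa–Gamma: Gamma 13–8.
Kappa vs Eta: Eta, 13–8.
Kappa vs Delta: Kappa preferred on 5+4+3 = 12 ballots; Kappa wins 12–9.
Kappa vs Sigma: Kappa, 12–9.
Tau vs Gamma: 21 to 0, Tau.
Tau vs Eta: Tau wins 14–7.
Tau vs Delta: Tau, 13–8.
Tau vs Sigma: Tau, 18–3.
Gamma vs Eta: Eta, 17–4.
Gamma vs Delta: 5+4+4 = 13 for Gamma, 8 for Delta — Gamma by 13–8.
Gamma–Sigma: Sigma 13–8.
Eta vs Delta: Delta, 12–9.
Eta–Sigma: Sigma 12–9.
Delta vs Sigma: Delta, 12–9.
Tau wins every pairwise contest, so Tau is the Condorcet winner.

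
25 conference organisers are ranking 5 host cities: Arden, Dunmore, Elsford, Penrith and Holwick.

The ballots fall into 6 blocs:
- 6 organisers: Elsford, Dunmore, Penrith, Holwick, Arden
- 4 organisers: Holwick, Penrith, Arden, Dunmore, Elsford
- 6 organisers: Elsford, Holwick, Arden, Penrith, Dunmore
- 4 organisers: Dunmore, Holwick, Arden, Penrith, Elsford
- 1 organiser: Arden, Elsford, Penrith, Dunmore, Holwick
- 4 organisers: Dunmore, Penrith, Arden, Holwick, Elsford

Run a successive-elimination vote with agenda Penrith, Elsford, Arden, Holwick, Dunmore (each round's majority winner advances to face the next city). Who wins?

Dunmore

Round 1: Penrith vs Elsford — 12–13, Elsford advances.
Round 2: Elsford vs Arden — 12–13, Arden advances.
Round 3: Arden vs Holwick — 5–20, Holwick advances.
Round 4: Holwick vs Dunmore — 10–15, Dunmore advances.
Dunmore survives the agenda.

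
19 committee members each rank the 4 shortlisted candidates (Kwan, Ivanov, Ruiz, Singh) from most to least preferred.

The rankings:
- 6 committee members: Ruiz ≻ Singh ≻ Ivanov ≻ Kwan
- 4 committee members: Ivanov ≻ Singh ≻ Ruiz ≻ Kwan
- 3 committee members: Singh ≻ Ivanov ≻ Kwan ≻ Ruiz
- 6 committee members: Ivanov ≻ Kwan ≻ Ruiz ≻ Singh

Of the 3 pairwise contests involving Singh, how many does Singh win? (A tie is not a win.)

1

Singh against each rival (19 committee members):
Singh vs Kwan: Singh wins 13–6.
Singh–Ivanov: Ivanov 10–9.
Singh vs Ruiz: 7 to 12, Ruiz.
Singh beats Kwan; loses to Ivanov, Ruiz — 1 pairwise win.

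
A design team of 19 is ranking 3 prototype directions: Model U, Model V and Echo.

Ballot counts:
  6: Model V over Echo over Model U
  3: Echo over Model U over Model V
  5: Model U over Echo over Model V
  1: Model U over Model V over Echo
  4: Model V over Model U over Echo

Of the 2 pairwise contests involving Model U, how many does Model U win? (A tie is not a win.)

1

Model U against each rival (19 engineers):
Model U–Model V: Model V 10–9.
Model U vs Echo: Model U, 10–9.
Model U beats Echo; loses to Model V — 1 pairwise win.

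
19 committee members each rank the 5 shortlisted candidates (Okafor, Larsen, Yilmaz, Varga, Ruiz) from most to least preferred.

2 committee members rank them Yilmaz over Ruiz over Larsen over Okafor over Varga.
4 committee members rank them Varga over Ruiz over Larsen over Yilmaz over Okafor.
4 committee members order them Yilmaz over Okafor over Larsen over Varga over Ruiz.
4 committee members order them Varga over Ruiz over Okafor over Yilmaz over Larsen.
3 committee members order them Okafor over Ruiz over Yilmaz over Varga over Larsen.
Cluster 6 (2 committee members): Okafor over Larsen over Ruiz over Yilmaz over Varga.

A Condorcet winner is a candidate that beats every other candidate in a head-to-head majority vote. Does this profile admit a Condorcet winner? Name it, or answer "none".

Pairwise majorities:
Okafor vs Larsen: Okafor, 13–6.
Okafor vs Yilmaz: Yilmaz, 10–9.
Okafor vs Varga: Okafor is ranked higher on 2+4+3+2 = 11 ballots, Varga on 8. Okafor wins 11–8.
Okafor vs Ruiz: Okafor is ranked higher on 4+3+2 = 9 ballots, Ruiz on 10. Ruiz wins 10–9.
Larsen vs Yilmaz: Yilmaz, 13–6.
Larsen vs Varga: 8 to 11, Varga.
Larsen vs Ruiz: Larsen is ranked higher on 4+2 = 6 ballots, Ruiz on 13. Ruiz wins 13–6.
Yilmaz vs Varga: Yilmaz preferred on 2+4+3+2 = 11 ballots; Yilmaz wins 11–8.
Yilmaz vs Ruiz: Ruiz wins 13–6.
Varga vs Ruiz: Varga preferred on 4+4+4 = 12 ballots; Varga wins 12–7.
Every candidate loses at least once (Okafor loses to Yilmaz; Larsen loses to Okafor; Yilmaz loses to Ruiz; Varga loses to Okafor; Ruiz loses to Varga). The majority relation contains the cycle Okafor > Varga > Ruiz > Okafor, so there is no Condorcet winner.

none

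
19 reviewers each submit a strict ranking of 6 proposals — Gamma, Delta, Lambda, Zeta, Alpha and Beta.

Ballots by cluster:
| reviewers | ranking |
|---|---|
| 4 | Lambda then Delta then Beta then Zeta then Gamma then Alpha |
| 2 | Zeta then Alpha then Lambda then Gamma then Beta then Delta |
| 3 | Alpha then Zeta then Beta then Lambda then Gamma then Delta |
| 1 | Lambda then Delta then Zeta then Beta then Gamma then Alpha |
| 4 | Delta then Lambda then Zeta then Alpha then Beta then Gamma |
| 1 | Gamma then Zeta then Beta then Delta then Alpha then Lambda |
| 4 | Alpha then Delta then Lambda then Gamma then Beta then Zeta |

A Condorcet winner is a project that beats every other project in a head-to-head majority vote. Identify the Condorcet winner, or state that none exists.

Pairwise majorities:
Gamma vs Delta: Delta wins 13–6.
Gamma–Lambda: Lambda 18–1.
Gamma vs Zeta: Zeta, 14–5.
Gamma vs Alpha: Alpha wins 13–6.
Gamma vs Beta: Beta, 12–7.
Delta–Lambda: Lambda 10–9.
Delta vs Zeta: Delta, 13–6.
Delta–Alpha: Delta 10–9.
Delta–Beta: Delta 13–6.
Lambda–Zeta: Lambda 13–6.
Lambda–Alpha: Alpha 10–9.
Lambda vs Beta: Lambda, 15–4.
Zeta vs Alpha: Zeta, 12–7.
Zeta vs Beta: Zeta wins 11–8.
Alpha vs Beta: Alpha wins 13–6.
Each project drops at least one matchup (Gamma loses to Delta; Delta loses to Lambda; Lambda loses to Alpha; Zeta loses to Delta; Alpha loses to Delta; Beta loses to Delta); the cycle Delta > Alpha > Lambda > Delta rules out a Condorcet winner.

none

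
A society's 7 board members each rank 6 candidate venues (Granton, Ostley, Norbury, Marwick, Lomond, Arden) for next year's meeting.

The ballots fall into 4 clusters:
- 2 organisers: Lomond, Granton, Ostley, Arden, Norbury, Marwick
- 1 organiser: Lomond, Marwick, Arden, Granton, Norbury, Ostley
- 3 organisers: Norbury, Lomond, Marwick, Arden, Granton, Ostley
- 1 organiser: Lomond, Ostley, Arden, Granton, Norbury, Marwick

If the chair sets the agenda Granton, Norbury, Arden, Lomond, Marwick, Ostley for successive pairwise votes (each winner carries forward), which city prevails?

Lomond

Round 1: Granton vs Norbury — 4–3, Granton advances.
Round 2: Granton vs Arden — 2–5, Arden advances.
Round 3: Arden vs Lomond — 0–7, Lomond advances.
Round 4: Lomond vs Marwick — 7–0, Lomond advances.
Round 5: Lomond vs Ostley — 7–0, Lomond advances.
The agenda winner is Lomond.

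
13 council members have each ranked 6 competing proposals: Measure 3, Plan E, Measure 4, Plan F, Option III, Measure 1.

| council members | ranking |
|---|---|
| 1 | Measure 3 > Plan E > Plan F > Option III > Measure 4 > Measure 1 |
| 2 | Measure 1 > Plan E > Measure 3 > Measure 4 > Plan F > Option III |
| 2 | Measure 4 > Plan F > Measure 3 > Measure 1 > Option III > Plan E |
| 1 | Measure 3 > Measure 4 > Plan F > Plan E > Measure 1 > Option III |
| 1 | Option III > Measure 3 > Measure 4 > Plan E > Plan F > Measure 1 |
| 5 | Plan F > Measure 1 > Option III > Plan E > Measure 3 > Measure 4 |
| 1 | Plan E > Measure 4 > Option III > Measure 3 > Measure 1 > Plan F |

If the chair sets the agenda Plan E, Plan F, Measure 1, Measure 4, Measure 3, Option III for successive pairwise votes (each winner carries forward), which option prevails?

Option III

Round 1: Plan E vs Plan F — 5–8, Plan F advances.
Round 2: Plan F vs Measure 1 — 10–3, Plan F advances.
Round 3: Plan F vs Measure 4 — 6–7, Measure 4 advances.
Round 4: Measure 4 vs Measure 3 — 3–10, Measure 3 advances.
Round 5: Measure 3 vs Option III — 6–7, Option III advances.
The agenda winner is Option III.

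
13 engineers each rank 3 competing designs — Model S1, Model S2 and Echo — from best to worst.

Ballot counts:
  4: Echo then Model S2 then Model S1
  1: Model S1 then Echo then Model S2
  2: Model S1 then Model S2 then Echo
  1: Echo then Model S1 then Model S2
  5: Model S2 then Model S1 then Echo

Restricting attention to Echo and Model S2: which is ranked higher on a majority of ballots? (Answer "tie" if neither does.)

Model S2

Ballots ranking Echo above Model S2: 4 + 1 + 1 = 6.
Ballots ranking Model S2 above Echo: 13 − 6 = 7.
Model S2 wins the head-to-head 7–6.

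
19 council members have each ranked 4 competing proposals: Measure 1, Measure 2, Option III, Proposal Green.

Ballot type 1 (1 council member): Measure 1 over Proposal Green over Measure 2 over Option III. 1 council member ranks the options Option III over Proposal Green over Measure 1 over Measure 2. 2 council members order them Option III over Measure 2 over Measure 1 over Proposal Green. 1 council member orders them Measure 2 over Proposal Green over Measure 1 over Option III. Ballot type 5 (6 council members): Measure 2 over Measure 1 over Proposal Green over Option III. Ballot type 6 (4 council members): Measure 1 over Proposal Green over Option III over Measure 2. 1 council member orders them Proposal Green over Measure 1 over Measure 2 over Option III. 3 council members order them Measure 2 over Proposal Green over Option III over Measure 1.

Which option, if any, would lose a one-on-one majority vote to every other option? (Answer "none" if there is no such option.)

Option III

Pairwise majorities:
Measure 1 vs Measure 2: 1+1+4+1 = 7 for Measure 1, 12 for Measure 2 — Measure 2 by 12–7.
Measure 1 vs Option III: Measure 1 wins 13–6.
Measure 1 vs Proposal Green: Measure 1 preferred on 1+2+6+4 = 13 ballots; Measure 1 wins 13–6.
Measure 2 vs Option III: Measure 2, 12–7.
Measure 2 vs Proposal Green: Measure 2, 12–7.
Option III vs Proposal Green: Option III preferred on 1+2 = 3 ballots; Proposal Green wins 16–3.
Only Option III has no wins; Option III is the Condorcet loser.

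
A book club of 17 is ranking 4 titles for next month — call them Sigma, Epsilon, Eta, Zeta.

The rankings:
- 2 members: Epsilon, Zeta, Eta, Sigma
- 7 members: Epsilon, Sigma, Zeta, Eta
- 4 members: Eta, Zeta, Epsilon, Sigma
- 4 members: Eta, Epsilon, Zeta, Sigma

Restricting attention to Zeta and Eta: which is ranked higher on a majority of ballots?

Ballots ranking Zeta above Eta: 2 + 7 = 9.
Ballots ranking Eta above Zeta: 17 − 9 = 8.
Zeta wins the head-to-head 9–8.

Zeta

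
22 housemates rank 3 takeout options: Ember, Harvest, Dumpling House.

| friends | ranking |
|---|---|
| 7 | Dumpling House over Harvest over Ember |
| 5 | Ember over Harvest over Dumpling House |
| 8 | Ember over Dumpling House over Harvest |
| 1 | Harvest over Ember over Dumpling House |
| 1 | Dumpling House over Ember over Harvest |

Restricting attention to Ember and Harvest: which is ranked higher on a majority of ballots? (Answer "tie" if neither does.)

Ballots ranking Ember above Harvest: 5 + 8 + 1 = 14.
Ballots ranking Harvest above Ember: 22 − 14 = 8.
Ember wins the head-to-head 14–8.

Ember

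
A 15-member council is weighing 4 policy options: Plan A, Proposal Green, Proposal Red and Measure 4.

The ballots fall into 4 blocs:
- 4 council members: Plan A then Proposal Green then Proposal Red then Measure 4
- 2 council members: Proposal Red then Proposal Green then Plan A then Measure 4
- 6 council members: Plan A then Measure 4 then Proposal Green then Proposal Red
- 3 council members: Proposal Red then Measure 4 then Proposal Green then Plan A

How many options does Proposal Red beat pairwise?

Proposal Red against each rival (15 council members):
Proposal Red vs Plan A: Proposal Red is ranked higher on 2+3 = 5 ballots, Plan A on 10. Plan A wins 10–5.
Proposal Red–Proposal Green: Proposal Green 10–5.
Proposal Red vs Measure 4: 9 to 6, Proposal Red.
Proposal Red beats Measure 4; loses to Plan A, Proposal Green — 1 pairwise win.

1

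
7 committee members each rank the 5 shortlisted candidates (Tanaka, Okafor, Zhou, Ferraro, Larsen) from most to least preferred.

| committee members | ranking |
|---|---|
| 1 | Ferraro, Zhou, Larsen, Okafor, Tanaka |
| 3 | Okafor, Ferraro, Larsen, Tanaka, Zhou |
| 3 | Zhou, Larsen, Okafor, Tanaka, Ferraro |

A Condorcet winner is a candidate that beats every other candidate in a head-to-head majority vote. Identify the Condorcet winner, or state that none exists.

none

Check each pair by majority over 7 ballots:
Tanaka vs Okafor: Tanaka preferred on 0 ballots; Okafor wins 7–0.
Tanaka vs Zhou: Zhou wins 4–3.
Tanaka vs Ferraro: Tanaka is ranked higher on 3 ballots, Ferraro on 4. Ferraro wins 4–3.
Tanaka vs Larsen: Tanaka is ranked higher on 0 ballots, Larsen on 7. Larsen wins 7–0.
Okafor vs Zhou: Okafor preferred on 3 ballots; Zhou wins 4–3.
Okafor vs Ferraro: 6 to 1, Okafor.
Okafor–Larsen: Larsen 4–3.
Zhou vs Ferraro: Ferraro, 4–3.
Zhou–Larsen: Zhou 4–3.
Ferraro vs Larsen: Ferraro wins 4–3.
Every candidate loses at least once (Tanaka loses to Okafor; Okafor loses to Zhou; Zhou loses to Ferraro; Ferraro loses to Okafor; Larsen loses to Zhou). The majority relation contains the cycle Okafor → Ferraro → Zhou → Okafor, so there is no Condorcet winner.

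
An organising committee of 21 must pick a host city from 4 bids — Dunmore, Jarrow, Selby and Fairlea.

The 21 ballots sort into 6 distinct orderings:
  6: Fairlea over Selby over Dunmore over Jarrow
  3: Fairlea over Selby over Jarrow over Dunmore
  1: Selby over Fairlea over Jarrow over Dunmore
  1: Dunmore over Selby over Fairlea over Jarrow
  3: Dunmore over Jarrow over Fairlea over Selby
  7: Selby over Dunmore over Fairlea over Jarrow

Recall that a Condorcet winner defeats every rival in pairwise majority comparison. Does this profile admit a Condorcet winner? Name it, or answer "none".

none

Pairwise majorities:
Dunmore vs Jarrow: Dunmore is ranked higher on 6+1+3+7 = 17 ballots, Jarrow on 4. Dunmore wins 17–4.
Dunmore vs Selby: Dunmore preferred on 1+3 = 4 ballots; Selby wins 17–4.
Dunmore vs Fairlea: Dunmore is ranked higher on 1+3+7 = 11 ballots, Fairlea on 10. Dunmore wins 11–10.
Jarrow vs Selby: Selby wins 18–3.
Jarrow vs Fairlea: Fairlea wins 18–3.
Selby vs Fairlea: Selby is ranked higher on 1+1+7 = 9 ballots, Fairlea on 12. Fairlea wins 12–9.
Each city drops at least one matchup (Dunmore loses to Selby; Jarrow loses to Dunmore; Selby loses to Fairlea; Fairlea loses to Dunmore); the cycle Dunmore → Fairlea → Selby → Dunmore rules out a Condorcet winner.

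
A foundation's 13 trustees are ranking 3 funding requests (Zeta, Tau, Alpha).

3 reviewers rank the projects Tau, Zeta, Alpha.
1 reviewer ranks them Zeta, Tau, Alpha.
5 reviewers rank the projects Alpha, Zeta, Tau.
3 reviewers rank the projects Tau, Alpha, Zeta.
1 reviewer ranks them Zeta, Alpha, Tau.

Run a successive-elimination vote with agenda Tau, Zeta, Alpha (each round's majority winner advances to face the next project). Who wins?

Alpha

Round 1: Tau vs Zeta — 6–7, Zeta advances.
Round 2: Zeta vs Alpha — 5–8, Alpha advances.
The agenda winner is Alpha.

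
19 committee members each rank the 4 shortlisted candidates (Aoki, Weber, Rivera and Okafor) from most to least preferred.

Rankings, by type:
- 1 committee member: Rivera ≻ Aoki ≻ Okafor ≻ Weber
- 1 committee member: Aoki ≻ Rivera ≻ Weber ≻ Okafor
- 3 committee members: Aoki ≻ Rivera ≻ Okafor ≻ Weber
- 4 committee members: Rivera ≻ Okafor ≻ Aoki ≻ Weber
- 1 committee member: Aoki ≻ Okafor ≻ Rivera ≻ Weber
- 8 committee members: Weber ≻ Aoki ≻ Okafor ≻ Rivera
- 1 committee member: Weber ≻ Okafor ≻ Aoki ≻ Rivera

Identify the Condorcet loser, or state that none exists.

none

Pairwise majorities:
Aoki vs Weber: Aoki wins 10–9.
Aoki vs Rivera: Aoki, 14–5.
Aoki vs Okafor: Aoki preferred on 1+1+3+1+8 = 14 ballots; Aoki wins 14–5.
Weber vs Rivera: Weber preferred on 8+1 = 9 ballots; Rivera wins 10–9.
Weber vs Okafor: Weber wins 10–9.
Rivera–Okafor: Okafor 10–9.
No candidate is winless: Aoki beats Weber; Weber beats Okafor; Rivera beats Weber; Okafor beats Rivera. There is no Condorcet loser.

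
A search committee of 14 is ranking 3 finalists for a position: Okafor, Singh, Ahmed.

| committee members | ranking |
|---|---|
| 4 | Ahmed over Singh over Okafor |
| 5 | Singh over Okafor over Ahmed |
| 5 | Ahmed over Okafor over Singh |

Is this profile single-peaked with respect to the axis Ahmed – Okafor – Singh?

Axis positions: Ahmed=1, Okafor=2, Singh=3.
Bloc 1: ranking walks positions 1-3-2; Singh is ranked above Okafor even though Okafor lies between Singh and the peak Ahmed on the axis — preferences dip and rise again. Not single-peaked.
Bloc 2 (peak Singh at position 3): ranking walks positions 3-2-1, expanding outward from the peak — single-peaked.
Bloc 3 (peak Ahmed at position 1): ranking walks positions 1-2-3, expanding outward from the peak — single-peaked.
Bloc 1 violates single-peakedness, so the profile is not single-peaked on this axis.

no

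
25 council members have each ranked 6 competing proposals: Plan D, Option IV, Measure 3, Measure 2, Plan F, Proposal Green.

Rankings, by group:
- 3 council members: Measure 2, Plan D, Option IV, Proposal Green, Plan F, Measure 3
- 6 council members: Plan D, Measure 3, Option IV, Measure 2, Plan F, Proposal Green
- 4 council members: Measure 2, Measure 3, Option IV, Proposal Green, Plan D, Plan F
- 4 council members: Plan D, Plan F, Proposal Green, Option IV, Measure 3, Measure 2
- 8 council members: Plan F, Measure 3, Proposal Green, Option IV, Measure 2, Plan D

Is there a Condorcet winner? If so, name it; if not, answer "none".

Pairwise majorities:
Plan D vs Option IV: Plan D preferred on 3+6+4 = 13 ballots; Plan D wins 13–12.
Plan D vs Measure 3: Plan D, 13–12.
Plan D vs Measure 2: Measure 2, 15–10.
Plan D vs Plan F: Plan D, 17–8.
Plan D vs Proposal Green: Plan D wins 13–12.
Option IV vs Measure 3: Option IV is ranked higher on 3+4 = 7 ballots, Measure 3 on 18. Measure 3 wins 18–7.
Option IV vs Measure 2: Option IV is ranked higher on 6+4+8 = 18 ballots, Measure 2 on 7. Option IV wins 18–7.
Option IV vs Plan F: Option IV preferred on 3+6+4 = 13 ballots; Option IV wins 13–12.
Option IV–Proposal Green: Option IV 13–12.
Measure 3 vs Measure 2: 18 to 7, Measure 3.
Measure 3–Plan F: Plan F 15–10.
Measure 3–Proposal Green: Measure 3 18–7.
Measure 2 vs Plan F: Measure 2 is ranked higher on 3+6+4 = 13 ballots, Plan F on 12. Measure 2 wins 13–12.
Measure 2 vs Proposal Green: Measure 2, 13–12.
Plan F vs Proposal Green: 6+4+8 = 18 for Plan F, 7 for Proposal Green — Plan F by 18–7.
Each option drops at least one matchup (Plan D loses to Measure 2; Option IV loses to Plan D; Measure 3 loses to Plan D; Measure 2 loses to Option IV; Plan F loses to Plan D; Proposal Green loses to Plan D); the cycle Plan D > Option IV > Measure 2 > Plan D rules out a Condorcet winner.

none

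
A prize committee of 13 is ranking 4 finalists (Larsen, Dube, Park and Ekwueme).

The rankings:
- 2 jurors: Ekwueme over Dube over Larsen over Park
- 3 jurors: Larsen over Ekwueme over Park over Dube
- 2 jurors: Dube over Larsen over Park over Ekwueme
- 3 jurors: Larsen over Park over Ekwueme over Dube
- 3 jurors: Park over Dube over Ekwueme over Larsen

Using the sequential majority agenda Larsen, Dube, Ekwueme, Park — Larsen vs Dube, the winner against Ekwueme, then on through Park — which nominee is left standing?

Round 1: Larsen vs Dube — 6–7, Dube advances.
Round 2: Dube vs Ekwueme — 5–8, Ekwueme advances.
Round 3: Ekwueme vs Park — 5–8, Park advances.
The agenda winner is Park.

Park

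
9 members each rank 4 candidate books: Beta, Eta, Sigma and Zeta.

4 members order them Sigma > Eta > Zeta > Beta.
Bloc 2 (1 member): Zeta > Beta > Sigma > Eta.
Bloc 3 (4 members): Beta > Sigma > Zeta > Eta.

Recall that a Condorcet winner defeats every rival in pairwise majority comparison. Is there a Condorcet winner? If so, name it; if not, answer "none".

none

Pairwise majorities:
Beta vs Eta: 5 to 4, Beta.
Beta vs Sigma: 1+4 = 5 for Beta, 4 for Sigma — Beta by 5–4.
Beta vs Zeta: Beta preferred on 4 ballots; Zeta wins 5–4.
Eta vs Sigma: 0 for Eta, 9 for Sigma — Sigma by 9–0.
Eta vs Zeta: Eta preferred on 4 ballots; Zeta wins 5–4.
Sigma vs Zeta: 8 to 1, Sigma.
Every book loses at least once (Beta loses to Zeta; Eta loses to Beta; Sigma loses to Beta; Zeta loses to Sigma). The majority relation contains the cycle Beta → Sigma → Zeta → Beta, so there is no Condorcet winner.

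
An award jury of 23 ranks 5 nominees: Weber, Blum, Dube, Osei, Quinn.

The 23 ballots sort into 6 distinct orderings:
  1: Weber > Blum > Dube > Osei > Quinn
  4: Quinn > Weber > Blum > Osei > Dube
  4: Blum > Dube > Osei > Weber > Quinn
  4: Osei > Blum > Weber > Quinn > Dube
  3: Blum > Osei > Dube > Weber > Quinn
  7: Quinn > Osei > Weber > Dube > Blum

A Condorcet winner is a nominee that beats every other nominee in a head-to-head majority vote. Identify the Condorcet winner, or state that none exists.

Head-to-head results (23 jurors):
Weber vs Blum: Weber wins 12–11.
Weber vs Dube: Weber is ranked higher on 1+4+4+7 = 16 ballots, Dube on 7. Weber wins 16–7.
Weber–Osei: Osei 18–5.
Weber vs Quinn: Weber wins 12–11.
Blum vs Dube: Blum, 16–7.
Blum vs Osei: 12 to 11, Blum.
Blum–Quinn: Blum 12–11.
Dube vs Osei: 1+4 = 5 for Dube, 18 for Osei — Osei by 18–5.
Dube–Quinn: Quinn 15–8.
Osei–Quinn: Osei 12–11.
Every nominee loses at least once (Weber loses to Osei; Blum loses to Weber; Dube loses to Weber; Osei loses to Blum; Quinn loses to Weber). The majority relation contains the cycle Weber beats Blum beats Osei beats Weber, so there is no Condorcet winner.

none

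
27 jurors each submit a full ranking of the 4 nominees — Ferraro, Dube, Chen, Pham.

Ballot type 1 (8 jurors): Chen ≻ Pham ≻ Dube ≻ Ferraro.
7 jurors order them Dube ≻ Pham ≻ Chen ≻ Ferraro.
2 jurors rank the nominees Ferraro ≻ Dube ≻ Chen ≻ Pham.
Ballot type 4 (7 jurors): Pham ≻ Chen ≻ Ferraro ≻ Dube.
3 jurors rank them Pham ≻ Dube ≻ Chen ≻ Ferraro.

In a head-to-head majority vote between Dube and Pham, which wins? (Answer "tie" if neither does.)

Ballots ranking Dube above Pham: 7 + 2 = 9.
Ballots ranking Pham above Dube: 27 − 9 = 18.
Pham wins the head-to-head 18–9.

Pham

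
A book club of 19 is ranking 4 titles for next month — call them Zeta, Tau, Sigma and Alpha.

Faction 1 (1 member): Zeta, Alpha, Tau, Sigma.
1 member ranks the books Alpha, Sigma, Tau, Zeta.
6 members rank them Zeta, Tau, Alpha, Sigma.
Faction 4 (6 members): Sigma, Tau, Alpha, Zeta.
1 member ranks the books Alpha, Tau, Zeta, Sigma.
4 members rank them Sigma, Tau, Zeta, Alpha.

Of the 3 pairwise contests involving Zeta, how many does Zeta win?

Zeta against each rival (19 members):
Zeta vs Tau: Tau wins 12–7.
Zeta vs Sigma: Sigma, 11–8.
Zeta vs Alpha: Zeta wins 11–8.
Zeta beats Alpha; loses to Tau, Sigma — 1 pairwise win.

1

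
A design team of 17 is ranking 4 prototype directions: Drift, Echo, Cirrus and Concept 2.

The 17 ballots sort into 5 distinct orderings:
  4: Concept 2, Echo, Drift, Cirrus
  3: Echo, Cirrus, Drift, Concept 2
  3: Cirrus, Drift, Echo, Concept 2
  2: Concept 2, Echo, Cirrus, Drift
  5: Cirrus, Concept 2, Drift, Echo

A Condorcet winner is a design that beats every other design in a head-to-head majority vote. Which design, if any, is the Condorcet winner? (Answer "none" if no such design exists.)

Head-to-head results (17 engineers):
Drift–Echo: Echo 9–8.
Drift–Cirrus: Cirrus 13–4.
Drift vs Concept 2: Concept 2, 11–6.
Echo vs Cirrus: Echo, 9–8.
Echo vs Concept 2: Concept 2 wins 11–6.
Cirrus vs Concept 2: Cirrus wins 11–6.
Each design drops at least one matchup (Drift loses to Echo; Echo loses to Concept 2; Cirrus loses to Echo; Concept 2 loses to Cirrus); the cycle Echo → Cirrus → Concept 2 → Echo rules out a Condorcet winner.

none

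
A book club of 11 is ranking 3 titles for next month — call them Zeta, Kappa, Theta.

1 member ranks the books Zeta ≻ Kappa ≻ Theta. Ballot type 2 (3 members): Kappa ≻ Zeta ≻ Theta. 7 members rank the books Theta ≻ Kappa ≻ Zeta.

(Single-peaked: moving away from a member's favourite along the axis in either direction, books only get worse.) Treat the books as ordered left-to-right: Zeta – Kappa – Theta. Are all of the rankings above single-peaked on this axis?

yes

Axis positions: Zeta=1, Kappa=2, Theta=3.
Ballot type 1 (peak Zeta at position 1): ranking walks positions 1-2-3, expanding outward from the peak — single-peaked.
Ballot type 2 (peak Kappa at position 2): ranking walks positions 2-1-3, expanding outward from the peak — single-peaked.
Ballot type 3 (peak Theta at position 3): ranking walks positions 3-2-1, expanding outward from the peak — single-peaked.
Every ranking is single-peaked on this axis.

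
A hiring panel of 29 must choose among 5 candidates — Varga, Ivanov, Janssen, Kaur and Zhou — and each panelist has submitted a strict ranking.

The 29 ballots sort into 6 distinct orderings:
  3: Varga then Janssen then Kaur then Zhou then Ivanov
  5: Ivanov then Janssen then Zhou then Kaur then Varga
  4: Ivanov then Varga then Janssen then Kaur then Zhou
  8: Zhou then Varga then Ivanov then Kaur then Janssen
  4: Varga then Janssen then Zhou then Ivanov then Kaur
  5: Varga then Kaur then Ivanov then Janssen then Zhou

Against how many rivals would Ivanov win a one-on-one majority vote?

2

Ivanov against each rival (29 committee members):
Ivanov vs Varga: Ivanov is ranked higher on 5+4 = 9 ballots, Varga on 20. Varga wins 20–9.
Ivanov vs Janssen: 22 to 7, Ivanov.
Ivanov vs Kaur: Ivanov, 21–8.
Ivanov vs Zhou: Zhou, 15–14.
Ivanov beats Janssen, Kaur; loses to Varga, Zhou — 2 pairwise wins.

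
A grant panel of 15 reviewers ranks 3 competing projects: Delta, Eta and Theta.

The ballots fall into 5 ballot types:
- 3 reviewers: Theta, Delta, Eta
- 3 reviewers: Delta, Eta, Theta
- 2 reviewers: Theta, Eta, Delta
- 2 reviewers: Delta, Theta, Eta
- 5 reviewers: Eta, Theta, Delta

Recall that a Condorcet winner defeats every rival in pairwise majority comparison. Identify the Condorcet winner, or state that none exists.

Check each pair by majority over 15 ballots:
Delta vs Eta: Delta wins 8–7.
Delta vs Theta: Theta, 10–5.
Eta–Theta: Eta 8–7.
Every project loses at least once (Delta loses to Theta; Eta loses to Delta; Theta loses to Eta). The majority relation contains the cycle Delta > Eta > Theta > Delta, so there is no Condorcet winner.

none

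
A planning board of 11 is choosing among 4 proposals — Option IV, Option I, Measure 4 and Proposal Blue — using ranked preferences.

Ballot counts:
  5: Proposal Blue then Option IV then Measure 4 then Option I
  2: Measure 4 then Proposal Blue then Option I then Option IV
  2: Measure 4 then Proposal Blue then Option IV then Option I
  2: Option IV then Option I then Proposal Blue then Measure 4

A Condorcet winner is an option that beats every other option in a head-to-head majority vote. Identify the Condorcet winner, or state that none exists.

Head-to-head results (11 council members):
Option IV–Option I: Option IV 9–2.
Option IV vs Measure 4: 7 to 4, Option IV.
Option IV vs Proposal Blue: Proposal Blue wins 9–2.
Option I vs Measure 4: Measure 4 wins 9–2.
Option I vs Proposal Blue: Proposal Blue wins 9–2.
Measure 4 vs Proposal Blue: Measure 4 is ranked higher on 2+2 = 4 ballots, Proposal Blue on 7. Proposal Blue wins 7–4.
Proposal Blue wins every pairwise contest, so Proposal Blue is the Condorcet winner.

Proposal Blue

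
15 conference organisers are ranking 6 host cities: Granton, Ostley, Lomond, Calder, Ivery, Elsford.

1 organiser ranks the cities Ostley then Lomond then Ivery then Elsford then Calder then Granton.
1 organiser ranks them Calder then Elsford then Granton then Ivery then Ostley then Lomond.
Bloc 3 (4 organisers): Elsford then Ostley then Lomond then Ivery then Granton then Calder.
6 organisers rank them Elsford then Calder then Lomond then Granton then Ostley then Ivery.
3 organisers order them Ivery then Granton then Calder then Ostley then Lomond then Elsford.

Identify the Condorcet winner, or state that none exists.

Check each pair by majority over 15 ballots:
Granton vs Ostley: 1+6+3 = 10 for Granton, 5 for Ostley — Granton by 10–5.
Granton vs Lomond: Granton is ranked higher on 1+3 = 4 ballots, Lomond on 11. Lomond wins 11–4.
Granton vs Calder: 4+3 = 7 for Granton, 8 for Calder — Calder by 8–7.
Granton vs Ivery: 1+6 = 7 for Granton, 8 for Ivery — Ivery by 8–7.
Granton vs Elsford: 3 to 12, Elsford.
Ostley vs Lomond: Ostley preferred on 1+1+4+3 = 9 ballots; Ostley wins 9–6.
Ostley vs Calder: Ostley is ranked higher on 1+4 = 5 ballots, Calder on 10. Calder wins 10–5.
Ostley vs Ivery: 1+4+6 = 11 for Ostley, 4 for Ivery — Ostley by 11–4.
Ostley vs Elsford: Ostley is ranked higher on 1+3 = 4 ballots, Elsford on 11. Elsford wins 11–4.
Lomond vs Calder: 5 to 10, Calder.
Lomond vs Ivery: Lomond is ranked higher on 1+4+6 = 11 ballots, Ivery on 4. Lomond wins 11–4.
Lomond vs Elsford: Lomond is ranked higher on 1+3 = 4 ballots, Elsford on 11. Elsford wins 11–4.
Calder vs Ivery: Calder is ranked higher on 1+6 = 7 ballots, Ivery on 8. Ivery wins 8–7.
Calder vs Elsford: Calder is ranked higher on 1+3 = 4 ballots, Elsford on 11. Elsford wins 11–4.
Ivery vs Elsford: Ivery is ranked higher on 1+3 = 4 ballots, Elsford on 11. Elsford wins 11–4.
Elsford wins every pairwise contest, so Elsford is the Condorcet winner.

Elsford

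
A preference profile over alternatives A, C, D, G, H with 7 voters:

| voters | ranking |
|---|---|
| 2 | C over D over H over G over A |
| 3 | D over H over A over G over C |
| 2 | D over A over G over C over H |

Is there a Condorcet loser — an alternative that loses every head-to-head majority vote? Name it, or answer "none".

none

Head-to-head results (7 voters):
A–C: A 5–2.
A vs D: 0 to 7, D.
A vs G: A preferred on 3+2 = 5 ballots; A wins 5–2.
A vs H: 2 for A, 5 for H — H by 5–2.
C vs D: C is ranked higher on 2 ballots, D on 5. D wins 5–2.
C vs G: C preferred on 2 ballots; G wins 5–2.
C–H: C 4–3.
D vs G: 7 to 0, D.
D vs H: 7 to 0, D.
G vs H: H wins 5–2.
Each alternative has at least one pairwise win (A beats C; C beats H; D beats A; G beats C; H beats A) — no Condorcet loser.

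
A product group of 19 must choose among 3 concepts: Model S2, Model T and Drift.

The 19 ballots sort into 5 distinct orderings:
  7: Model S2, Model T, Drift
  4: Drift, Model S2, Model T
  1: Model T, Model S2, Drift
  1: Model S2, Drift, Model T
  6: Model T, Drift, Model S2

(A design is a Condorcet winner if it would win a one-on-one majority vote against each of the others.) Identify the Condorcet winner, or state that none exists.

none

Pairwise majorities:
Model S2 vs Model T: Model S2 wins 12–7.
Model S2–Drift: Drift 10–9.
Model T–Drift: Model T 14–5.
Every design loses at least once (Model S2 loses to Drift; Model T loses to Model S2; Drift loses to Model T). The majority relation contains the cycle Model S2 → Model T → Drift → Model S2, so there is no Condorcet winner.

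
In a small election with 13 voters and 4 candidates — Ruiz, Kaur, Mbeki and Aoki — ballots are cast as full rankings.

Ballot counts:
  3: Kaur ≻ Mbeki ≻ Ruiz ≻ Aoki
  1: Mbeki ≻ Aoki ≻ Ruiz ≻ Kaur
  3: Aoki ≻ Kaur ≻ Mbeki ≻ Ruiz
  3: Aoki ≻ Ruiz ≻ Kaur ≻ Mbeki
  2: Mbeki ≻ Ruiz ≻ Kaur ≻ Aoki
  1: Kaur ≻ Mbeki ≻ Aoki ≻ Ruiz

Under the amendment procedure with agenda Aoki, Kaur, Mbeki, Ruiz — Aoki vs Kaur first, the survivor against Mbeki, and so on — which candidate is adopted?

Mbeki

Round 1: Aoki vs Kaur — 7–6, Aoki advances.
Round 2: Aoki vs Mbeki — 6–7, Mbeki advances.
Round 3: Mbeki vs Ruiz — 10–3, Mbeki advances.
The agenda winner is Mbeki.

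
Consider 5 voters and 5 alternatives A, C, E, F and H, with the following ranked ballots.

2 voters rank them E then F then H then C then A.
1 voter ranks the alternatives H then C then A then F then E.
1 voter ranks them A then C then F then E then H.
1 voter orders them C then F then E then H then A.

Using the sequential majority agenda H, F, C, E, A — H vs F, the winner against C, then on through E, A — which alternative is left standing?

Round 1: H vs F — 1–4, F advances.
Round 2: F vs C — 2–3, C advances.
Round 3: C vs E — 3–2, C advances.
Round 4: C vs A — 4–1, C advances.
The agenda winner is C.

C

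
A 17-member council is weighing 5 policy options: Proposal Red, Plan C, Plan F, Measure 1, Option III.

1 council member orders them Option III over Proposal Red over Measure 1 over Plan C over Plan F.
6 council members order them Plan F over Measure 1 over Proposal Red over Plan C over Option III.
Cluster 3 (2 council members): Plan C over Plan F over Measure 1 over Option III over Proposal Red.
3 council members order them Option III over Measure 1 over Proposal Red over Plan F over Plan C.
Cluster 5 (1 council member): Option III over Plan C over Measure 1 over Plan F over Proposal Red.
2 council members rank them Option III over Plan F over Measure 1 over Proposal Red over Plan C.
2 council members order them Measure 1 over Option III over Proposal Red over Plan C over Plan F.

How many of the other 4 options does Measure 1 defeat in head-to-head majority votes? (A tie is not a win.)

3

Measure 1 against each rival (17 council members):
Measure 1 vs Proposal Red: 16 to 1, Measure 1.
Measure 1 vs Plan C: Measure 1 wins 14–3.
Measure 1 vs Plan F: Plan F wins 10–7.
Measure 1 vs Option III: 6+2+2 = 10 for Measure 1, 7 for Option III — Measure 1 by 10–7.
Measure 1 beats Proposal Red, Plan C, Option III; loses to Plan F — 3 pairwise wins.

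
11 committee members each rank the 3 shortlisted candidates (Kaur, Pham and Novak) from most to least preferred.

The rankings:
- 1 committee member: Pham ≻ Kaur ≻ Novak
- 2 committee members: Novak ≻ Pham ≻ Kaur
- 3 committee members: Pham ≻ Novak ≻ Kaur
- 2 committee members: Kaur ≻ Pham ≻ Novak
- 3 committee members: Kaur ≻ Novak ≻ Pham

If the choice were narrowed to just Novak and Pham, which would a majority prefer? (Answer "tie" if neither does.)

Pham

Ballots ranking Novak above Pham: 2 + 3 = 5.
Ballots ranking Pham above Novak: 11 − 5 = 6.
Pham wins the head-to-head 6–5.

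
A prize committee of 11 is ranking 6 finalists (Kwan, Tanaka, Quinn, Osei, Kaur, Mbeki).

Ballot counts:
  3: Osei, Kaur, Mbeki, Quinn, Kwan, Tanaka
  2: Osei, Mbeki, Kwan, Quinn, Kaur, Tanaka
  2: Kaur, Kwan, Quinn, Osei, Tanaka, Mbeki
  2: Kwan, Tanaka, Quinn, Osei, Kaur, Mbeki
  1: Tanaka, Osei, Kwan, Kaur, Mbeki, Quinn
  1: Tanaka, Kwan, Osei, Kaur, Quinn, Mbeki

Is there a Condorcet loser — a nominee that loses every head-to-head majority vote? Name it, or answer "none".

none

Head-to-head results (11 jurors):
Kwan vs Tanaka: 3+2+2+2 = 9 for Kwan, 2 for Tanaka — Kwan by 9–2.
Kwan vs Quinn: 8 to 3, Kwan.
Kwan vs Osei: 2+2+1 = 5 for Kwan, 6 for Osei — Osei by 6–5.
Kwan vs Kaur: 2+2+1+1 = 6 for Kwan, 5 for Kaur — Kwan by 6–5.
Kwan vs Mbeki: 2+2+1+1 = 6 for Kwan, 5 for Mbeki — Kwan by 6–5.
Tanaka vs Quinn: Quinn, 7–4.
Tanaka vs Osei: 2+1+1 = 4 for Tanaka, 7 for Osei — Osei by 7–4.
Tanaka vs Kaur: Tanaka is ranked higher on 2+1+1 = 4 ballots, Kaur on 7. Kaur wins 7–4.
Tanaka vs Mbeki: Tanaka, 6–5.
Quinn vs Osei: 2+2 = 4 for Quinn, 7 for Osei — Osei by 7–4.
Quinn vs Kaur: 4 to 7, Kaur.
Quinn–Mbeki: Mbeki 6–5.
Osei vs Kaur: Osei wins 9–2.
Osei vs Mbeki: Osei, 11–0.
Kaur–Mbeki: Kaur 9–2.
Each nominee has at least one pairwise win (Kwan beats Tanaka; Tanaka beats Mbeki; Quinn beats Tanaka; Osei beats Kwan; Kaur beats Tanaka; Mbeki beats Quinn) — no Condorcet loser.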